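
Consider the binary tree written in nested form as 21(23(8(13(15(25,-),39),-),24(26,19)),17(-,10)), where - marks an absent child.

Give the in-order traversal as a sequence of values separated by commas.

In-order visits the left subtree, then the node, then the right subtree.
At 21: go left to 23.
  At 23: go left to 8.
    At 8: go left to 13.
      At 13: go left to 15.
        At 15: go left to 25.
          25 is a leaf — visit 25.
        Visit 15.
        At 15: no right child.
      Visit 13.
      At 13: go right to 39.
        39 is a leaf — visit 39.
    Visit 8.
    At 8: no right child.
  Visit 23.
  At 23: go right to 24.
    At 24: go left to 26.
      26 is a leaf — visit 26.
    Visit 24.
    At 24: go right to 19.
      19 is a leaf — visit 19.
Visit 21.
At 21: go right to 17.
  At 17: no left child.
  Visit 17.
  At 17: go right to 10.
    10 is a leaf — visit 10.

25, 15, 13, 39, 8, 23, 26, 24, 19, 21, 17, 10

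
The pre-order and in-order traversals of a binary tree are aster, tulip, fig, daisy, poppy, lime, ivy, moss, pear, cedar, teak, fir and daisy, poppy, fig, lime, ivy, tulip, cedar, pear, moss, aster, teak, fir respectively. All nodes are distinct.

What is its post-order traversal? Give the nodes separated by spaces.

The first element of pre-order is the root; it splits in-order into left and right subtrees.
Root aster: left subtree has 9 nodes {daisy, poppy, fig, lime, ivy, tulip, cedar, pear, moss}, right has 2 {teak, fir}.
  Root tulip: left subtree has 5 nodes {daisy, poppy, fig, lime, ivy}, right has 3 {cedar, pear, moss}.
    Root fig: left subtree has 2 nodes {daisy, poppy}, right has 2 {lime, ivy}.
      Root daisy: left subtree has 0 nodes { }, right has 1 {poppy}.
      Root lime: left subtree has 0 nodes { }, right has 1 {ivy}.
    Root moss: left subtree has 2 nodes {cedar, pear}, right has 0 { }.
      Root pear: left subtree has 1 node {cedar}, right has 0 { }.
  Root teak: left subtree has 0 nodes { }, right has 1 {fir}.

poppy daisy ivy lime fig cedar pear moss tulip fir teak aster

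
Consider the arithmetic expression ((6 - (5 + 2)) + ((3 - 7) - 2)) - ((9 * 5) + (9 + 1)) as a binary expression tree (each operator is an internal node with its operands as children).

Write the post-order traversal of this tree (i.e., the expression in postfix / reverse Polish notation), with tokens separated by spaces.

6 5 2 + - 3 7 - 2 - + 9 5 * 9 1 + + -

Post-order on an expression tree gives postfix notation: for each operator, emit left operand, right operand, then the operator.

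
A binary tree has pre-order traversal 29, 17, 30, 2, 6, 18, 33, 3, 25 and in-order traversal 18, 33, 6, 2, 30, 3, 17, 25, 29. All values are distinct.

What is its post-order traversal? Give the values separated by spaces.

33 18 6 2 3 30 25 17 29

The first element of pre-order is the root; it splits in-order into left and right subtrees.
Root 29: left subtree has 8 nodes {18, 33, 6, 2, 30, 3, 17, 25}, right has 0 { }.
  Root 17: left subtree has 6 nodes {18, 33, 6, 2, 30, 3}, right has 1 {25}.
    Root 30: left subtree has 4 nodes {18, 33, 6, 2}, right has 1 {3}.
      Root 2: left subtree has 3 nodes {18, 33, 6}, right has 0 { }.
        Root 6: left subtree has 2 nodes {18, 33}, right has 0 { }.
          Root 18: left subtree has 0 nodes { }, right has 1 {33}.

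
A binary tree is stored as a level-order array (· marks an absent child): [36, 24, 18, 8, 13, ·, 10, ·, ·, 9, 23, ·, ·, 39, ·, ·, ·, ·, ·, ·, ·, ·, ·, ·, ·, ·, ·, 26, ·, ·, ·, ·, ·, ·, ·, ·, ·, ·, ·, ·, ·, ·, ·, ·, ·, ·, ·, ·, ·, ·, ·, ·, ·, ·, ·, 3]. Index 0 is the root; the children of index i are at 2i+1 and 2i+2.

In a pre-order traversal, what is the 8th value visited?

10

Pre-order visits the node, then its left subtree, then its right subtree.
Visit 36.
At 36: go left to 24.
  Visit 24.
  At 24: go left to 8.
    8 is a leaf — visit 8.
  At 24: go right to 13.
    Visit 13.
    At 13: go left to 9.
      9 is a leaf — visit 9.
    At 13: go right to 23.
      23 is a leaf — visit 23.
At 36: go right to 18.
  Visit 18.
  At 18: no left child.
  At 18: go right to 10.
    Visit 10.
    At 10: go left to 39.
      Visit 39.
      At 39: go left to 26.
        Visit 26.
        At 26: go left to 3.
          3 is a leaf — visit 3.
        At 26: no right child.
      At 39: no right child.
    At 10: no right child.
Full pre-order sequence: 36, 24, 8, 13, 9, 23, 18, 10, 39, 26, 3.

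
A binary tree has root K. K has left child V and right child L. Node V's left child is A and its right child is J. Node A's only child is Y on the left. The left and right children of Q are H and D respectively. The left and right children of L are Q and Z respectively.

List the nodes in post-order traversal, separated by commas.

Y, A, J, V, H, D, Q, Z, L, K

Post-order visits the left subtree, then the right subtree, then the node.
At K: go left to V.
  At V: go left to A.
    At A: go left to Y.
      Y is a leaf — visit Y.
    At A: no right child.
    Visit A.
  At V: go right to J.
    J is a leaf — visit J.
  Visit V.
At K: go right to L.
  At L: go left to Q.
    At Q: go left to H.
      H is a leaf — visit H.
    At Q: go right to D.
      D is a leaf — visit D.
    Visit Q.
  At L: go right to Z.
    Z is a leaf — visit Z.
  Visit L.
Visit K.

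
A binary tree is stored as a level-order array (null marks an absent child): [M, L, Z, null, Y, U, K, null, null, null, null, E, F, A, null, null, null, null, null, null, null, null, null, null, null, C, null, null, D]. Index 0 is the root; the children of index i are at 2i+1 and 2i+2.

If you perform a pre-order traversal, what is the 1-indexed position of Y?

Pre-order visits the node, then its left subtree, then its right subtree.
Visit M.
At M: go left to L.
  Visit L.
  At L: no left child.
  At L: go right to Y.
    Y is a leaf — visit Y.
At M: go right to Z.
  Visit Z.
  At Z: go left to U.
    Visit U.
    At U: go left to E.
      E is a leaf — visit E.
    At U: go right to F.
      Visit F.
      At F: go left to C.
        C is a leaf — visit C.
      At F: no right child.
  At Z: go right to K.
    Visit K.
    At K: go left to A.
      Visit A.
      At A: no left child.
      At A: go right to D.
        D is a leaf — visit D.
    At K: no right child.
Full pre-order sequence: M, L, Y, Z, U, E, F, C, K, A, D.

3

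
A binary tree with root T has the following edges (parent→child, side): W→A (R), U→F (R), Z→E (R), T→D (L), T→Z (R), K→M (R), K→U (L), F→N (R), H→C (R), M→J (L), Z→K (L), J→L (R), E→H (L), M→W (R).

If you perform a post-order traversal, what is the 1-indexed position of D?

Post-order visits the left subtree, then the right subtree, then the node.
At T: go left to D.
  D is a leaf — visit D.
At T: go right to Z.
  At Z: go left to K.
    At K: go left to U.
      At U: no left child.
      At U: go right to F.
        At F: no left child.
        At F: go right to N.
          N is a leaf — visit N.
        Visit F.
      Visit U.
    At K: go right to M.
      At M: go left to J.
        At J: no left child.
        At J: go right to L.
          L is a leaf — visit L.
        Visit J.
      At M: go right to W.
        At W: no left child.
        At W: go right to A.
          A is a leaf — visit A.
        Visit W.
      Visit M.
    Visit K.
  At Z: go right to E.
    At E: go left to H.
      At H: no left child.
      At H: go right to C.
        C is a leaf — visit C.
      Visit H.
    At E: no right child.
    Visit E.
  Visit Z.
Visit T.
Full post-order sequence: D, N, F, U, L, J, A, W, M, K, C, H, E, Z, T.

1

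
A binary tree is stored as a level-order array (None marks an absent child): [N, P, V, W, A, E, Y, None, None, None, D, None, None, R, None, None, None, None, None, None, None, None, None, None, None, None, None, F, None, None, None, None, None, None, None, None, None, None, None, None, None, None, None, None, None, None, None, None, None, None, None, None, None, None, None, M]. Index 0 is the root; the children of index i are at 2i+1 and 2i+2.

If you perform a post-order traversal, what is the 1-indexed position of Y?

Post-order visits the left subtree, then the right subtree, then the node.
At N: go left to P.
  At P: go left to W.
    W is a leaf — visit W.
  At P: go right to A.
    At A: no left child.
    At A: go right to D.
      D is a leaf — visit D.
    Visit A.
  Visit P.
At N: go right to V.
  At V: go left to E.
    E is a leaf — visit E.
  At V: go right to Y.
    At Y: go left to R.
      At R: go left to F.
        At F: go left to M.
          M is a leaf — visit M.
        At F: no right child.
        Visit F.
      At R: no right child.
      Visit R.
    At Y: no right child.
    Visit Y.
  Visit V.
Visit N.
Full post-order sequence: W, D, A, P, E, M, F, R, Y, V, N.

9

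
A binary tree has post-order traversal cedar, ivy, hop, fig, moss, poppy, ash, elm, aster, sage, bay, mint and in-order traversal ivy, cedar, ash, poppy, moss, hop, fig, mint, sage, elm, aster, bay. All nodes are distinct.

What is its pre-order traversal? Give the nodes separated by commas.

The last element of post-order is the root; it splits in-order into left and right subtrees.
Root mint: left subtree has 7 nodes {ivy, cedar, ash, poppy, moss, hop, fig}, right has 4 {sage, elm, aster, bay}.
  Root ash: left subtree has 2 nodes {ivy, cedar}, right has 4 {poppy, moss, hop, fig}.
    Root ivy: left subtree has 0 nodes { }, right has 1 {cedar}.
    Root poppy: left subtree has 0 nodes { }, right has 3 {moss, hop, fig}.
      Root moss: left subtree has 0 nodes { }, right has 2 {hop, fig}.
        Root fig: left subtree has 1 node {hop}, right has 0 { }.
  Root bay: left subtree has 3 nodes {sage, elm, aster}, right has 0 { }.
    Root sage: left subtree has 0 nodes { }, right has 2 {elm, aster}.
      Root aster: left subtree has 1 node {elm}, right has 0 { }.

mint, ash, ivy, cedar, poppy, moss, fig, hop, bay, sage, aster, elm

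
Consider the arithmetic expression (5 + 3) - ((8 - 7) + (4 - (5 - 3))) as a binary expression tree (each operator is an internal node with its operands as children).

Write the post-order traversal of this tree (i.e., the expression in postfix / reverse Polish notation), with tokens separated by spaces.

5 3 + 8 7 - 4 5 3 - - + -

Post-order on an expression tree gives postfix notation: for each operator, emit left operand, right operand, then the operator.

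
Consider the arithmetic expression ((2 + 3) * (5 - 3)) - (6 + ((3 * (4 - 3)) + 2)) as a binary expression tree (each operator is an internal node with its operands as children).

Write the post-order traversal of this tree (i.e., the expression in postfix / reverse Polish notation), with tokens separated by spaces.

2 3 + 5 3 - * 6 3 4 3 - * 2 + + -

Post-order on an expression tree gives postfix notation: for each operator, emit left operand, right operand, then the operator.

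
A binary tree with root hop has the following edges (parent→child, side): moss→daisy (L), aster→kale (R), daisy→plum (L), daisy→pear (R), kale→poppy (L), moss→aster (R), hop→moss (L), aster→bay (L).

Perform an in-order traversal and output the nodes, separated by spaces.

In-order visits the left subtree, then the node, then the right subtree.
At hop: go left to moss.
  At moss: go left to daisy.
    At daisy: go left to plum.
      plum is a leaf — visit plum.
    Visit daisy.
    At daisy: go right to pear.
      pear is a leaf — visit pear.
  Visit moss.
  At moss: go right to aster.
    At aster: go left to bay.
      bay is a leaf — visit bay.
    Visit aster.
    At aster: go right to kale.
      At kale: go left to poppy.
        poppy is a leaf — visit poppy.
      Visit kale.
      At kale: no right child.
Visit hop.
At hop: no right child.

plum daisy pear moss bay aster poppy kale hop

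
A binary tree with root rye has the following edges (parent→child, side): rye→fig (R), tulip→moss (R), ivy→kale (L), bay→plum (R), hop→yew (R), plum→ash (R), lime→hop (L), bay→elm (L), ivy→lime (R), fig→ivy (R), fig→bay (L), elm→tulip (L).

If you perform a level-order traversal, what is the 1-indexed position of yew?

Level-order visits nodes level by level from the root, left to right within each level.
Level 0: rye
Level 1: fig
Level 2: bay, ivy
Level 3: elm, plum, kale, lime
Level 4: tulip, ash, hop
Level 5: moss, yew
Full level-order sequence: rye, fig, bay, ivy, elm, plum, kale, lime, tulip, ash, hop, moss, yew.

13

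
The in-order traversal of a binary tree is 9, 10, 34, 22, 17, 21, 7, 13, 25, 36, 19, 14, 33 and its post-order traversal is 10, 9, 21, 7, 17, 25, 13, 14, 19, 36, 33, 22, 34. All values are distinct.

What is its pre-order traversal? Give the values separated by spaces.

The last element of post-order is the root; it splits in-order into left and right subtrees.
Root 34: left subtree has 2 nodes {9, 10}, right has 10 {22, 17, 21, 7, 13, 25, 36, 19, 14, 33}.
  Root 9: left subtree has 0 nodes { }, right has 1 {10}.
  Root 22: left subtree has 0 nodes { }, right has 9 {17, 21, 7, 13, 25, 36, 19, 14, 33}.
    Root 33: left subtree has 8 nodes {17, 21, 7, 13, 25, 36, 19, 14}, right has 0 { }.
      Root 36: left subtree has 5 nodes {17, 21, 7, 13, 25}, right has 2 {19, 14}.
        Root 13: left subtree has 3 nodes {17, 21, 7}, right has 1 {25}.
          Root 17: left subtree has 0 nodes { }, right has 2 {21, 7}.
            Root 7: left subtree has 1 node {21}, right has 0 { }.
        Root 19: left subtree has 0 nodes { }, right has 1 {14}.

34 9 10 22 33 36 13 17 7 21 25 19 14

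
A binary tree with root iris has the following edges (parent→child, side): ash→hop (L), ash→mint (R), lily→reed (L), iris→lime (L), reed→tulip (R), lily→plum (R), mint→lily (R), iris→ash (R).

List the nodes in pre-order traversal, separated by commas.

iris, lime, ash, hop, mint, lily, reed, tulip, plum

Pre-order visits the node, then its left subtree, then its right subtree.
Visit iris.
At iris: go left to lime.
  lime is a leaf — visit lime.
At iris: go right to ash.
  Visit ash.
  At ash: go left to hop.
    hop is a leaf — visit hop.
  At ash: go right to mint.
    Visit mint.
    At mint: no left child.
    At mint: go right to lily.
      Visit lily.
      At lily: go left to reed.
        Visit reed.
        At reed: no left child.
        At reed: go right to tulip.
          tulip is a leaf — visit tulip.
      At lily: go right to plum.
        plum is a leaf — visit plum.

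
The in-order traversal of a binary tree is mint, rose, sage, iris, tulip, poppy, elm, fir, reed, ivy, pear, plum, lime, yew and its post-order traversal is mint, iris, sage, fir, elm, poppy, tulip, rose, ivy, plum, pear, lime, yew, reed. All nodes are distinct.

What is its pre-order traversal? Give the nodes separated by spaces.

The last element of post-order is the root; it splits in-order into left and right subtrees.
Root reed: left subtree has 8 nodes {mint, rose, sage, iris, tulip, poppy, elm, fir}, right has 5 {ivy, pear, plum, lime, yew}.
  Root rose: left subtree has 1 node {mint}, right has 6 {sage, iris, tulip, poppy, elm, fir}.
    Root tulip: left subtree has 2 nodes {sage, iris}, right has 3 {poppy, elm, fir}.
      Root sage: left subtree has 0 nodes { }, right has 1 {iris}.
      Root poppy: left subtree has 0 nodes { }, right has 2 {elm, fir}.
        Root elm: left subtree has 0 nodes { }, right has 1 {fir}.
  Root yew: left subtree has 4 nodes {ivy, pear, plum, lime}, right has 0 { }.
    Root lime: left subtree has 3 nodes {ivy, pear, plum}, right has 0 { }.
      Root pear: left subtree has 1 node {ivy}, right has 1 {plum}.

reed rose mint tulip sage iris poppy elm fir yew lime pear ivy plum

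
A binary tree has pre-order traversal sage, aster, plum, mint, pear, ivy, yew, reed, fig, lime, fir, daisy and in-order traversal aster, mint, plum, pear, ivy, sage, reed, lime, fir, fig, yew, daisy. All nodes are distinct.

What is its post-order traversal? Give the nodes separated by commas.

The first element of pre-order is the root; it splits in-order into left and right subtrees.
Root sage: left subtree has 5 nodes {aster, mint, plum, pear, ivy}, right has 6 {reed, lime, fir, fig, yew, daisy}.
  Root aster: left subtree has 0 nodes { }, right has 4 {mint, plum, pear, ivy}.
    Root plum: left subtree has 1 node {mint}, right has 2 {pear, ivy}.
      Root pear: left subtree has 0 nodes { }, right has 1 {ivy}.
  Root yew: left subtree has 4 nodes {reed, lime, fir, fig}, right has 1 {daisy}.
    Root reed: left subtree has 0 nodes { }, right has 3 {lime, fir, fig}.
      Root fig: left subtree has 2 nodes {lime, fir}, right has 0 { }.
        Root lime: left subtree has 0 nodes { }, right has 1 {fir}.

mint, ivy, pear, plum, aster, fir, lime, fig, reed, daisy, yew, sage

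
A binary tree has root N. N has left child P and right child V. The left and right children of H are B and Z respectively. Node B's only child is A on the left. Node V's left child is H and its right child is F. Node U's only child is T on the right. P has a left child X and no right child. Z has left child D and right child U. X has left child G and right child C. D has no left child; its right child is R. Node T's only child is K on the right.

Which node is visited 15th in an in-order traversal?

In-order visits the left subtree, then the node, then the right subtree.
At N: go left to P.
  At P: go left to X.
    At X: go left to G.
      G is a leaf — visit G.
    Visit X.
    At X: go right to C.
      C is a leaf — visit C.
  Visit P.
  At P: no right child.
Visit N.
At N: go right to V.
  At V: go left to H.
    At H: go left to B.
      At B: go left to A.
        A is a leaf — visit A.
      Visit B.
      At B: no right child.
    Visit H.
    At H: go right to Z.
      At Z: go left to D.
        At D: no left child.
        Visit D.
        At D: go right to R.
          R is a leaf — visit R.
      Visit Z.
      At Z: go right to U.
        At U: no left child.
        Visit U.
        At U: go right to T.
          At T: no left child.
          Visit T.
          At T: go right to K.
            K is a leaf — visit K.
  Visit V.
  At V: go right to F.
    F is a leaf — visit F.
Full in-order sequence: G, X, C, P, N, A, B, H, D, R, Z, U, T, K, V, F.

V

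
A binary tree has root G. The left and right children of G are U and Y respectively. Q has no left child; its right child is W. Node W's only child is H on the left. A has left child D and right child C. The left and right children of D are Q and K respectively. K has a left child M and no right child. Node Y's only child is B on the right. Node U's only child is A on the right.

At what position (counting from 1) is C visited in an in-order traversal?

In-order visits the left subtree, then the node, then the right subtree.
At G: go left to U.
  At U: no left child.
  Visit U.
  At U: go right to A.
    At A: go left to D.
      At D: go left to Q.
        At Q: no left child.
        Visit Q.
        At Q: go right to W.
          At W: go left to H.
            H is a leaf — visit H.
          Visit W.
          At W: no right child.
      Visit D.
      At D: go right to K.
        At K: go left to M.
          M is a leaf — visit M.
        Visit K.
        At K: no right child.
    Visit A.
    At A: go right to C.
      C is a leaf — visit C.
Visit G.
At G: go right to Y.
  At Y: no left child.
  Visit Y.
  At Y: go right to B.
    B is a leaf — visit B.
Full in-order sequence: U, Q, H, W, D, M, K, A, C, G, Y, B.

9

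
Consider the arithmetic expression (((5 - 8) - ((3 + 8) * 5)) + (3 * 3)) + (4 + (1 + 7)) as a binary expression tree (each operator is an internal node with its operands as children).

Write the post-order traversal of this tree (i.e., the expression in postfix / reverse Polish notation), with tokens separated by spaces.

5 8 - 3 8 + 5 * - 3 3 * + 4 1 7 + + +

Post-order on an expression tree gives postfix notation: for each operator, emit left operand, right operand, then the operator.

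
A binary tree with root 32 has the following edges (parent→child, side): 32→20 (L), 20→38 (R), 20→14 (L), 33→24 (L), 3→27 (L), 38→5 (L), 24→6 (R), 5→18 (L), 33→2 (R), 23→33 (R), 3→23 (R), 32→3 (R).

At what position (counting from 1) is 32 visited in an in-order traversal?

6

In-order visits the left subtree, then the node, then the right subtree.
At 32: go left to 20.
  At 20: go left to 14.
    14 is a leaf — visit 14.
  Visit 20.
  At 20: go right to 38.
    At 38: go left to 5.
      At 5: go left to 18.
        18 is a leaf — visit 18.
      Visit 5.
      At 5: no right child.
    Visit 38.
    At 38: no right child.
Visit 32.
At 32: go right to 3.
  At 3: go left to 27.
    27 is a leaf — visit 27.
  Visit 3.
  At 3: go right to 23.
    At 23: no left child.
    Visit 23.
    At 23: go right to 33.
      At 33: go left to 24.
        At 24: no left child.
        Visit 24.
        At 24: go right to 6.
          6 is a leaf — visit 6.
      Visit 33.
      At 33: go right to 2.
        2 is a leaf — visit 2.
Full in-order sequence: 14, 20, 18, 5, 38, 32, 27, 3, 23, 24, 6, 33, 2.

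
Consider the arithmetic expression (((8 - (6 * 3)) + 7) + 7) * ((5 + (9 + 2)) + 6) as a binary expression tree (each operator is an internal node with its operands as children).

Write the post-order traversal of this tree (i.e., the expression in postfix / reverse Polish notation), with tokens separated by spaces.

Post-order on an expression tree gives postfix notation: for each operator, emit left operand, right operand, then the operator.

8 6 3 * - 7 + 7 + 5 9 2 + + 6 + *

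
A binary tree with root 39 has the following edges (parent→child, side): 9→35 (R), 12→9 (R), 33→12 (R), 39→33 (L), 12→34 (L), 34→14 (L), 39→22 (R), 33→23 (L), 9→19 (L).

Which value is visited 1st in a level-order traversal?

Level-order visits nodes level by level from the root, left to right within each level.
Level 0: 39
Level 1: 33, 22
Level 2: 23, 12
Level 3: 34, 9
Level 4: 14, 19, 35
Full level-order sequence: 39, 33, 22, 23, 12, 34, 9, 14, 19, 35.

39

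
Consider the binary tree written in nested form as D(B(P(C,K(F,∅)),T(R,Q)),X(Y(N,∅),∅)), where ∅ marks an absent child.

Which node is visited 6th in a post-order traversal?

Post-order visits the left subtree, then the right subtree, then the node.
At D: go left to B.
  At B: go left to P.
    At P: go left to C.
      C is a leaf — visit C.
    At P: go right to K.
      At K: go left to F.
        F is a leaf — visit F.
      At K: no right child.
      Visit K.
    Visit P.
  At B: go right to T.
    At T: go left to R.
      R is a leaf — visit R.
    At T: go right to Q.
      Q is a leaf — visit Q.
    Visit T.
  Visit B.
At D: go right to X.
  At X: go left to Y.
    At Y: go left to N.
      N is a leaf — visit N.
    At Y: no right child.
    Visit Y.
  At X: no right child.
  Visit X.
Visit D.
Full post-order sequence: C, F, K, P, R, Q, T, B, N, Y, X, D.

Q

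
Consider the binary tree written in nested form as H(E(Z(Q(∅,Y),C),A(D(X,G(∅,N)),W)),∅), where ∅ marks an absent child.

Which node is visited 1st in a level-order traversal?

Level-order visits nodes level by level from the root, left to right within each level.
Level 0: H
Level 1: E
Level 2: Z, A
Level 3: Q, C, D, W
Level 4: Y, X, G
Level 5: N
Full level-order sequence: H, E, Z, A, Q, C, D, W, Y, X, G, N.

H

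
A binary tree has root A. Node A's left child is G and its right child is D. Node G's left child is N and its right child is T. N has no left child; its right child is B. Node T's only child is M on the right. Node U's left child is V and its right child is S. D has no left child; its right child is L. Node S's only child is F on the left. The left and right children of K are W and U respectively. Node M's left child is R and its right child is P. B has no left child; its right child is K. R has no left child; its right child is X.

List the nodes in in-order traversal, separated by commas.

N, B, W, K, V, U, F, S, G, T, R, X, M, P, A, D, L

In-order visits the left subtree, then the node, then the right subtree.
At A: go left to G.
  At G: go left to N.
    At N: no left child.
    Visit N.
    At N: go right to B.
      At B: no left child.
      Visit B.
      At B: go right to K.
        At K: go left to W.
          W is a leaf — visit W.
        Visit K.
        At K: go right to U.
          At U: go left to V.
            V is a leaf — visit V.
          Visit U.
          At U: go right to S.
            At S: go left to F.
              F is a leaf — visit F.
            Visit S.
            At S: no right child.
  Visit G.
  At G: go right to T.
    At T: no left child.
    Visit T.
    At T: go right to M.
      At M: go left to R.
        At R: no left child.
        Visit R.
        At R: go right to X.
          X is a leaf — visit X.
      Visit M.
      At M: go right to P.
        P is a leaf — visit P.
Visit A.
At A: go right to D.
  At D: no left child.
  Visit D.
  At D: go right to L.
    L is a leaf — visit L.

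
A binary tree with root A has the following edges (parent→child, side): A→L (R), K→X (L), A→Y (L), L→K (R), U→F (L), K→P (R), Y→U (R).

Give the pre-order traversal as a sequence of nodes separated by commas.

A, Y, U, F, L, K, X, P

Pre-order visits the node, then its left subtree, then its right subtree.
Visit A.
At A: go left to Y.
  Visit Y.
  At Y: no left child.
  At Y: go right to U.
    Visit U.
    At U: go left to F.
      F is a leaf — visit F.
    At U: no right child.
At A: go right to L.
  Visit L.
  At L: no left child.
  At L: go right to K.
    Visit K.
    At K: go left to X.
      X is a leaf — visit X.
    At K: go right to P.
      P is a leaf — visit P.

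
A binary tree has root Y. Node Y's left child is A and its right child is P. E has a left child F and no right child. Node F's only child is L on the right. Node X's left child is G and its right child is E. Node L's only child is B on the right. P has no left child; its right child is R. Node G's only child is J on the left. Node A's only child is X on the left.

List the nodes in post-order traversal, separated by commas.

Post-order visits the left subtree, then the right subtree, then the node.
At Y: go left to A.
  At A: go left to X.
    At X: go left to G.
      At G: go left to J.
        J is a leaf — visit J.
      At G: no right child.
      Visit G.
    At X: go right to E.
      At E: go left to F.
        At F: no left child.
        At F: go right to L.
          At L: no left child.
          At L: go right to B.
            B is a leaf — visit B.
          Visit L.
        Visit F.
      At E: no right child.
      Visit E.
    Visit X.
  At A: no right child.
  Visit A.
At Y: go right to P.
  At P: no left child.
  At P: go right to R.
    R is a leaf — visit R.
  Visit P.
Visit Y.

J, G, B, L, F, E, X, A, R, P, Y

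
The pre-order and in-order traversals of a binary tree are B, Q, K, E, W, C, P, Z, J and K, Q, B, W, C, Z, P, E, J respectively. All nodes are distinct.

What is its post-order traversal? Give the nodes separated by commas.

The first element of pre-order is the root; it splits in-order into left and right subtrees.
Root B: left subtree has 2 nodes {K, Q}, right has 6 {W, C, Z, P, E, J}.
  Root Q: left subtree has 1 node {K}, right has 0 { }.
  Root E: left subtree has 4 nodes {W, C, Z, P}, right has 1 {J}.
    Root W: left subtree has 0 nodes { }, right has 3 {C, Z, P}.
      Root C: left subtree has 0 nodes { }, right has 2 {Z, P}.
        Root P: left subtree has 1 node {Z}, right has 0 { }.

K, Q, Z, P, C, W, J, E, B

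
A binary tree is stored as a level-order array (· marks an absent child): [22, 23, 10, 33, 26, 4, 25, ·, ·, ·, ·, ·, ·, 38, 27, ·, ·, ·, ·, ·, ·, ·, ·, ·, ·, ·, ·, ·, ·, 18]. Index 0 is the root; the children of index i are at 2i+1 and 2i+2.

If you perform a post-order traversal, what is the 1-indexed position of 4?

4

Post-order visits the left subtree, then the right subtree, then the node.
At 22: go left to 23.
  At 23: go left to 33.
    33 is a leaf — visit 33.
  At 23: go right to 26.
    26 is a leaf — visit 26.
  Visit 23.
At 22: go right to 10.
  At 10: go left to 4.
    4 is a leaf — visit 4.
  At 10: go right to 25.
    At 25: go left to 38.
      38 is a leaf — visit 38.
    At 25: go right to 27.
      At 27: go left to 18.
        18 is a leaf — visit 18.
      At 27: no right child.
      Visit 27.
    Visit 25.
  Visit 10.
Visit 22.
Full post-order sequence: 33, 26, 23, 4, 38, 18, 27, 25, 10, 22.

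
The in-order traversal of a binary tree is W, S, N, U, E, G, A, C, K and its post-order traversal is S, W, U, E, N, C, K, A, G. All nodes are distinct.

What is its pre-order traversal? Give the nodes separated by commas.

The last element of post-order is the root; it splits in-order into left and right subtrees.
Root G: left subtree has 5 nodes {W, S, N, U, E}, right has 3 {A, C, K}.
  Root N: left subtree has 2 nodes {W, S}, right has 2 {U, E}.
    Root W: left subtree has 0 nodes { }, right has 1 {S}.
    Root E: left subtree has 1 node {U}, right has 0 { }.
  Root A: left subtree has 0 nodes { }, right has 2 {C, K}.
    Root K: left subtree has 1 node {C}, right has 0 { }.

G, N, W, S, E, U, A, K, C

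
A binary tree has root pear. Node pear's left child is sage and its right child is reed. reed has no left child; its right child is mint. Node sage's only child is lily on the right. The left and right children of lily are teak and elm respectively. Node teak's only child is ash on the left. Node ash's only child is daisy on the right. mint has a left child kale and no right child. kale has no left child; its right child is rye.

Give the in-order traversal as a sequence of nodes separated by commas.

In-order visits the left subtree, then the node, then the right subtree.
At pear: go left to sage.
  At sage: no left child.
  Visit sage.
  At sage: go right to lily.
    At lily: go left to teak.
      At teak: go left to ash.
        At ash: no left child.
        Visit ash.
        At ash: go right to daisy.
          daisy is a leaf — visit daisy.
      Visit teak.
      At teak: no right child.
    Visit lily.
    At lily: go right to elm.
      elm is a leaf — visit elm.
Visit pear.
At pear: go right to reed.
  At reed: no left child.
  Visit reed.
  At reed: go right to mint.
    At mint: go left to kale.
      At kale: no left child.
      Visit kale.
      At kale: go right to rye.
        rye is a leaf — visit rye.
    Visit mint.
    At mint: no right child.

sage, ash, daisy, teak, lily, elm, pear, reed, kale, rye, mint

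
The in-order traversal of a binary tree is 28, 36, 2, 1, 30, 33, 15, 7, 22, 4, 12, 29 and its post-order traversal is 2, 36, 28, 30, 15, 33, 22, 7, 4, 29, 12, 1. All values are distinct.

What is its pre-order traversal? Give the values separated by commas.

The last element of post-order is the root; it splits in-order into left and right subtrees.
Root 1: left subtree has 3 nodes {28, 36, 2}, right has 8 {30, 33, 15, 7, 22, 4, 12, 29}.
  Root 28: left subtree has 0 nodes { }, right has 2 {36, 2}.
    Root 36: left subtree has 0 nodes { }, right has 1 {2}.
  Root 12: left subtree has 6 nodes {30, 33, 15, 7, 22, 4}, right has 1 {29}.
    Root 4: left subtree has 5 nodes {30, 33, 15, 7, 22}, right has 0 { }.
      Root 7: left subtree has 3 nodes {30, 33, 15}, right has 1 {22}.
        Root 33: left subtree has 1 node {30}, right has 1 {15}.

1, 28, 36, 2, 12, 4, 7, 33, 30, 15, 22, 29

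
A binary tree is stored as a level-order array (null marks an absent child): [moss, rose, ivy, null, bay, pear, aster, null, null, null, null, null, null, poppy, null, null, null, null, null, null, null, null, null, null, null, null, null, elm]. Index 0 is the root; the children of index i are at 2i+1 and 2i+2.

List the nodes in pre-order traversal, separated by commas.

moss, rose, bay, ivy, pear, aster, poppy, elm

Pre-order visits the node, then its left subtree, then its right subtree.
Visit moss.
At moss: go left to rose.
  Visit rose.
  At rose: no left child.
  At rose: go right to bay.
    bay is a leaf — visit bay.
At moss: go right to ivy.
  Visit ivy.
  At ivy: go left to pear.
    pear is a leaf — visit pear.
  At ivy: go right to aster.
    Visit aster.
    At aster: go left to poppy.
      Visit poppy.
      At poppy: go left to elm.
        elm is a leaf — visit elm.
      At poppy: no right child.
    At aster: no right child.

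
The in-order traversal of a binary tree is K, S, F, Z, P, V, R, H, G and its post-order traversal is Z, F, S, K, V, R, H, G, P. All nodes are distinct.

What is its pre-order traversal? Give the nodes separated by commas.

P, K, S, F, Z, G, H, R, V

The last element of post-order is the root; it splits in-order into left and right subtrees.
Root P: left subtree has 4 nodes {K, S, F, Z}, right has 4 {V, R, H, G}.
  Root K: left subtree has 0 nodes { }, right has 3 {S, F, Z}.
    Root S: left subtree has 0 nodes { }, right has 2 {F, Z}.
      Root F: left subtree has 0 nodes { }, right has 1 {Z}.
  Root G: left subtree has 3 nodes {V, R, H}, right has 0 { }.
    Root H: left subtree has 2 nodes {V, R}, right has 0 { }.
      Root R: left subtree has 1 node {V}, right has 0 { }.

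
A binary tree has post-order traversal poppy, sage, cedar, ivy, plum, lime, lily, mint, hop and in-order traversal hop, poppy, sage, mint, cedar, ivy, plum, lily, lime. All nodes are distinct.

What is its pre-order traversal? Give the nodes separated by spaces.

hop mint sage poppy lily plum ivy cedar lime

The last element of post-order is the root; it splits in-order into left and right subtrees.
Root hop: left subtree has 0 nodes { }, right has 8 {poppy, sage, mint, cedar, ivy, plum, lily, lime}.
  Root mint: left subtree has 2 nodes {poppy, sage}, right has 5 {cedar, ivy, plum, lily, lime}.
    Root sage: left subtree has 1 node {poppy}, right has 0 { }.
    Root lily: left subtree has 3 nodes {cedar, ivy, plum}, right has 1 {lime}.
      Root plum: left subtree has 2 nodes {cedar, ivy}, right has 0 { }.
        Root ivy: left subtree has 1 node {cedar}, right has 0 { }.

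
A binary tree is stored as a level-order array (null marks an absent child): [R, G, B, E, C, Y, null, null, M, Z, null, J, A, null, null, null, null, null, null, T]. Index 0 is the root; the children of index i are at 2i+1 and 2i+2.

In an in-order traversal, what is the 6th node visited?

C

In-order visits the left subtree, then the node, then the right subtree.
At R: go left to G.
  At G: go left to E.
    At E: no left child.
    Visit E.
    At E: go right to M.
      M is a leaf — visit M.
  Visit G.
  At G: go right to C.
    At C: go left to Z.
      At Z: go left to T.
        T is a leaf — visit T.
      Visit Z.
      At Z: no right child.
    Visit C.
    At C: no right child.
Visit R.
At R: go right to B.
  At B: go left to Y.
    At Y: go left to J.
      J is a leaf — visit J.
    Visit Y.
    At Y: go right to A.
      A is a leaf — visit A.
  Visit B.
  At B: no right child.
Full in-order sequence: E, M, G, T, Z, C, R, J, Y, A, B.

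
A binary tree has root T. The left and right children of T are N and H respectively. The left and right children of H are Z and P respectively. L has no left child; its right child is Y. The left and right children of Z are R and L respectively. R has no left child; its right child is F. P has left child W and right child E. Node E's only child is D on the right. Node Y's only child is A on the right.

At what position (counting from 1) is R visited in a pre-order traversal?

Pre-order visits the node, then its left subtree, then its right subtree.
Visit T.
At T: go left to N.
  N is a leaf — visit N.
At T: go right to H.
  Visit H.
  At H: go left to Z.
    Visit Z.
    At Z: go left to R.
      Visit R.
      At R: no left child.
      At R: go right to F.
        F is a leaf — visit F.
    At Z: go right to L.
      Visit L.
      At L: no left child.
      At L: go right to Y.
        Visit Y.
        At Y: no left child.
        At Y: go right to A.
          A is a leaf — visit A.
  At H: go right to P.
    Visit P.
    At P: go left to W.
      W is a leaf — visit W.
    At P: go right to E.
      Visit E.
      At E: no left child.
      At E: go right to D.
        D is a leaf — visit D.
Full pre-order sequence: T, N, H, Z, R, F, L, Y, A, P, W, E, D.

5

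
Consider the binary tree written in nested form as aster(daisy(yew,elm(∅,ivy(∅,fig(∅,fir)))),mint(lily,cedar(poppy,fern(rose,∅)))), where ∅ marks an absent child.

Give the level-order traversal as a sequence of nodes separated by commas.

aster, daisy, mint, yew, elm, lily, cedar, ivy, poppy, fern, fig, rose, fir

Level-order visits nodes level by level from the root, left to right within each level.
Level 0: aster
Level 1: daisy, mint
Level 2: yew, elm, lily, cedar
Level 3: ivy, poppy, fern
Level 4: fig, rose
Level 5: fir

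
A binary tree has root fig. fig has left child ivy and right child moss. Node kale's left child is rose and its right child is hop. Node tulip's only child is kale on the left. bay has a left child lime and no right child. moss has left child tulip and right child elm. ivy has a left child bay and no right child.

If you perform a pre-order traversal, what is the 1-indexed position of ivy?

Pre-order visits the node, then its left subtree, then its right subtree.
Visit fig.
At fig: go left to ivy.
  Visit ivy.
  At ivy: go left to bay.
    Visit bay.
    At bay: go left to lime.
      lime is a leaf — visit lime.
    At bay: no right child.
  At ivy: no right child.
At fig: go right to moss.
  Visit moss.
  At moss: go left to tulip.
    Visit tulip.
    At tulip: go left to kale.
      Visit kale.
      At kale: go left to rose.
        rose is a leaf — visit rose.
      At kale: go right to hop.
        hop is a leaf — visit hop.
    At tulip: no right child.
  At moss: go right to elm.
    elm is a leaf — visit elm.
Full pre-order sequence: fig, ivy, bay, lime, moss, tulip, kale, rose, hop, elm.

2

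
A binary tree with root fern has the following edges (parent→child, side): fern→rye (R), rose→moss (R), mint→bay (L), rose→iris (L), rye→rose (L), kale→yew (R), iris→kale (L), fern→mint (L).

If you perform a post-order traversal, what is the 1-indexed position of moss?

6

Post-order visits the left subtree, then the right subtree, then the node.
At fern: go left to mint.
  At mint: go left to bay.
    bay is a leaf — visit bay.
  At mint: no right child.
  Visit mint.
At fern: go right to rye.
  At rye: go left to rose.
    At rose: go left to iris.
      At iris: go left to kale.
        At kale: no left child.
        At kale: go right to yew.
          yew is a leaf — visit yew.
        Visit kale.
      At iris: no right child.
      Visit iris.
    At rose: go right to moss.
      moss is a leaf — visit moss.
    Visit rose.
  At rye: no right child.
  Visit rye.
Visit fern.
Full post-order sequence: bay, mint, yew, kale, iris, moss, rose, rye, fern.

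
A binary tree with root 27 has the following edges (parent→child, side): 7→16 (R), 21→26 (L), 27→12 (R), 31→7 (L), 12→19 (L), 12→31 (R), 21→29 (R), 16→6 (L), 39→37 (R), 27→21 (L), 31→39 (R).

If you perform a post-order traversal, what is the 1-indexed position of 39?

Post-order visits the left subtree, then the right subtree, then the node.
At 27: go left to 21.
  At 21: go left to 26.
    26 is a leaf — visit 26.
  At 21: go right to 29.
    29 is a leaf — visit 29.
  Visit 21.
At 27: go right to 12.
  At 12: go left to 19.
    19 is a leaf — visit 19.
  At 12: go right to 31.
    At 31: go left to 7.
      At 7: no left child.
      At 7: go right to 16.
        At 16: go left to 6.
          6 is a leaf — visit 6.
        At 16: no right child.
        Visit 16.
      Visit 7.
    At 31: go right to 39.
      At 39: no left child.
      At 39: go right to 37.
        37 is a leaf — visit 37.
      Visit 39.
    Visit 31.
  Visit 12.
Visit 27.
Full post-order sequence: 26, 29, 21, 19, 6, 16, 7, 37, 39, 31, 12, 27.

9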